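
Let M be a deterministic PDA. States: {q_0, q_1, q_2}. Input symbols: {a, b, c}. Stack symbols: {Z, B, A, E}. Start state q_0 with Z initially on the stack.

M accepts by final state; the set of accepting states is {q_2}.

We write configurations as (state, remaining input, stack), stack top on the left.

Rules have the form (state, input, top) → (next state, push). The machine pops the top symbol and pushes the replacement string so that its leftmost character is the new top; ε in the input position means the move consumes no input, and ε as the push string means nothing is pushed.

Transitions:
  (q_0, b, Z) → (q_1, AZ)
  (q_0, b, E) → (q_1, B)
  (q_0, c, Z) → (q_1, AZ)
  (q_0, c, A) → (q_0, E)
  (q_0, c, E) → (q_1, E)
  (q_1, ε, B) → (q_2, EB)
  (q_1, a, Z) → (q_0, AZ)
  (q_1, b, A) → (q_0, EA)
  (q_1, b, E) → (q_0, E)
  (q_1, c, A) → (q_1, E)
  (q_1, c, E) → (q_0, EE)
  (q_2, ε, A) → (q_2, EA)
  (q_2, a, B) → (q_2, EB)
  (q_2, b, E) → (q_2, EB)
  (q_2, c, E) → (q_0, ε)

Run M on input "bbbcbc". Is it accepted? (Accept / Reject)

Reject

(q_0, bbbcbc, Z)
  read b, top Z: go to q_1, push AZ → (q_1, bbcbc, AZ)
  read b, top A: go to q_0, push EA → (q_0, bcbc, EAZ)
  read b, top E: go to q_1, push B → (q_1, cbc, BAZ)
  ε-move, top B: go to q_2, push EB → (q_2, cbc, EBAZ)
  read c, top E: go to q_0, push ε → (q_0, bc, BAZ)
No transition applies at (q_0, bc, BAZ); input not fully consumed.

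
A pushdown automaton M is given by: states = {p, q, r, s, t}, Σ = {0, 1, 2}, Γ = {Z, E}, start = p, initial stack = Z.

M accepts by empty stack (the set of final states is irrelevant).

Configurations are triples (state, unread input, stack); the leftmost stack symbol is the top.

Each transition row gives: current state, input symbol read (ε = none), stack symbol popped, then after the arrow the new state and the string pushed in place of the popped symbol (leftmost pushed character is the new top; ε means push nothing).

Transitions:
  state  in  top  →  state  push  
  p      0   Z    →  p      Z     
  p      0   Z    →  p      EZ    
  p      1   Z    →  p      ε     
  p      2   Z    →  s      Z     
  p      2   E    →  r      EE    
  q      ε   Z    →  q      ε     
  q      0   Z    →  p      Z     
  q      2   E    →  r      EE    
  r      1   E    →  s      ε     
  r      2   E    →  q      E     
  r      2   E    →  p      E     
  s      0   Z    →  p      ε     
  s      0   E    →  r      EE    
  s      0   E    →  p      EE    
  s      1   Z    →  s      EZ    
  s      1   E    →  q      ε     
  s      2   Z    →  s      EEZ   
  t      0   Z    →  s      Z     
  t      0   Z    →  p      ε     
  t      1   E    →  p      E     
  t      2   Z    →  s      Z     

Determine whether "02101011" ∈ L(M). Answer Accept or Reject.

Accept

One accepting computation: (p, 02101011, Z) ⊢ (p, 2101011, Z) ⊢ (s, 101011, Z) ⊢ (s, 01011, EZ) ⊢ (r, 1011, EEZ) ⊢ (s, 011, EZ) ⊢ (r, 11, EEZ) ⊢ (s, 1, EZ) ⊢ (q, ε, Z) ⊢ (q, ε, ε)
All input consumed and the stack is empty.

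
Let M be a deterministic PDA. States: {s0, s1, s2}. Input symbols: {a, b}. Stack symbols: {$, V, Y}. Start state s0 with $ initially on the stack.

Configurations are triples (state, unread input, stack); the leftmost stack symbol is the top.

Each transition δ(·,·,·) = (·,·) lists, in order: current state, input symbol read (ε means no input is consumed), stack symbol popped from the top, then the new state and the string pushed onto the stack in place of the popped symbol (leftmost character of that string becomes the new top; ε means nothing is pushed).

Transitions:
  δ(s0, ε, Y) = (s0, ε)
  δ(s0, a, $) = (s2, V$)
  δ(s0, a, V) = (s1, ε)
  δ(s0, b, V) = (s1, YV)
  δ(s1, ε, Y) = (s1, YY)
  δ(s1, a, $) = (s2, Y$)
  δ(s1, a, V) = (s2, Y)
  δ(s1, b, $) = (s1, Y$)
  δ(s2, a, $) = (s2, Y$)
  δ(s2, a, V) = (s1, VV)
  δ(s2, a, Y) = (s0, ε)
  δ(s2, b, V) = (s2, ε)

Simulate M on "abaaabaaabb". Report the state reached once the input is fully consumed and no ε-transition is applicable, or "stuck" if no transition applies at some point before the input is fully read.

stuck

(s0, abaaabaaabb, $)
  read a, top $: go to s2, push V$ → (s2, baaabaaabb, V$)
  read b, top V: go to s2, push ε → (s2, aaabaaabb, $)
  read a, top $: go to s2, push Y$ → (s2, aabaaabb, Y$)
  read a, top Y: go to s0, push ε → (s0, abaaabb, $)
  read a, top $: go to s2, push V$ → (s2, baaabb, V$)
  read b, top V: go to s2, push ε → (s2, aaabb, $)
  read a, top $: go to s2, push Y$ → (s2, aabb, Y$)
  read a, top Y: go to s0, push ε → (s0, abb, $)
  read a, top $: go to s2, push V$ → (s2, bb, V$)
  read b, top V: go to s2, push ε → (s2, b, $)
No transition for (s2, b, top $); M blocks with input b remaining.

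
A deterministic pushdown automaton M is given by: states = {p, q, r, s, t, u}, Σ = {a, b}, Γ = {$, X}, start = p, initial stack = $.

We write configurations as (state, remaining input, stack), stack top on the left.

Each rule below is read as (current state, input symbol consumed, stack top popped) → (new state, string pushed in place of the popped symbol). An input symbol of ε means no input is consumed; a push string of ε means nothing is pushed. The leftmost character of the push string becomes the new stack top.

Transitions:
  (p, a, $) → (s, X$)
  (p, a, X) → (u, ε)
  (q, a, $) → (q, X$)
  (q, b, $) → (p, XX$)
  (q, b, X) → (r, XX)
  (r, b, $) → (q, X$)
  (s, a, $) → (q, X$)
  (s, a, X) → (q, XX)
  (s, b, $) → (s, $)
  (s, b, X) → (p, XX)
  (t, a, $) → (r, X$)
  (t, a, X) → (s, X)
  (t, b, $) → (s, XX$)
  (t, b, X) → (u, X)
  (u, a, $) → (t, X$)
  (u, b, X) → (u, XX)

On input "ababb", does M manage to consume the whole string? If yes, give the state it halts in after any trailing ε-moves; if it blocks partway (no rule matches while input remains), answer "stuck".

u

(p, ababb, $)
  read a, top $: go to s, push X$ → (s, babb, X$)
  read b, top X: go to p, push XX → (p, abb, XX$)
  read a, top X: go to u, push ε → (u, bb, X$)
  read b, top X: go to u, push XX → (u, b, XX$)
  read b, top X: go to u, push XX → (u, ε, XXX$)
All input consumed; M is in state u.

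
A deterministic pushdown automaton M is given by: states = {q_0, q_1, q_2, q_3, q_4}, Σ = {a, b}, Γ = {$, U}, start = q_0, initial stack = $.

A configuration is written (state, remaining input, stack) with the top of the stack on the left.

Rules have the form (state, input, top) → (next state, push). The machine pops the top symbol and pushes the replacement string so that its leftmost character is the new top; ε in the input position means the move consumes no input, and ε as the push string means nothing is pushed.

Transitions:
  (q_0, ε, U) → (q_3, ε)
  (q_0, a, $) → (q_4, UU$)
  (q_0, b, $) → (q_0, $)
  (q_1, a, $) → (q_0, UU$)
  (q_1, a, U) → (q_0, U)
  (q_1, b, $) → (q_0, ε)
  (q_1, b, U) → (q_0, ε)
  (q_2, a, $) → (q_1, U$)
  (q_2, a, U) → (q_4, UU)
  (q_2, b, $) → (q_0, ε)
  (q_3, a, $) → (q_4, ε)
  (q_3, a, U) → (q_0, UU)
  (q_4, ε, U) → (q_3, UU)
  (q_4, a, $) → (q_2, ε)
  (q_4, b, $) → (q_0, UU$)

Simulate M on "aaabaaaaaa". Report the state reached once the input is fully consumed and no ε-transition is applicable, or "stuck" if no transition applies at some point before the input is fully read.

stuck

(q_0, aaabaaaaaa, $) ⊢ (q_4, aabaaaaaa, UU$) ⊢ (q_3, aabaaaaaa, UUU$) ⊢ (q_0, abaaaaaa, UUUU$) ⊢ (q_3, abaaaaaa, UUU$) ⊢ (q_0, baaaaaa, UUUU$) ⊢ (q_3, baaaaaa, UUU$)
No transition for (q_3, b, top U); M blocks with input baaaaaa remaining.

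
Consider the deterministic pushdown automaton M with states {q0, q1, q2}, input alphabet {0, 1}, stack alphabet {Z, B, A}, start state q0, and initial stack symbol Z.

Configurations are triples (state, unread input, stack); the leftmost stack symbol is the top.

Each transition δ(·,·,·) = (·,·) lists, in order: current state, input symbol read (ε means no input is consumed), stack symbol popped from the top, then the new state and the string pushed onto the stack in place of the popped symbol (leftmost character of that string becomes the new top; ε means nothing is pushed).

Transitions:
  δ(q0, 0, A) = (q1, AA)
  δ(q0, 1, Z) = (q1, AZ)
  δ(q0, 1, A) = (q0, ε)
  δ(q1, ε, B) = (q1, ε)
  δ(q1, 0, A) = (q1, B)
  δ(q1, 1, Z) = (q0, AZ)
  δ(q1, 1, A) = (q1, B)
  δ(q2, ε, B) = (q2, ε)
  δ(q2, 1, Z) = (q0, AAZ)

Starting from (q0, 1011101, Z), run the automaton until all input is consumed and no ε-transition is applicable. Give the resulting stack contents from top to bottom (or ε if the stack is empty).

(q0, 1011101, Z)
  read 1, top Z: go to q1, push AZ → (q1, 011101, AZ)
  read 0, top A: go to q1, push B → (q1, 11101, BZ)
  ε-move, top B: go to q1, push ε → (q1, 11101, Z)
  read 1, top Z: go to q0, push AZ → (q0, 1101, AZ)
  read 1, top A: go to q0, push ε → (q0, 101, Z)
  read 1, top Z: go to q1, push AZ → (q1, 01, AZ)
  read 0, top A: go to q1, push B → (q1, 1, BZ)
  ε-move, top B: go to q1, push ε → (q1, 1, Z)
  read 1, top Z: go to q0, push AZ → (q0, ε, AZ)
All input consumed in state q0 with stack AZ.

AZ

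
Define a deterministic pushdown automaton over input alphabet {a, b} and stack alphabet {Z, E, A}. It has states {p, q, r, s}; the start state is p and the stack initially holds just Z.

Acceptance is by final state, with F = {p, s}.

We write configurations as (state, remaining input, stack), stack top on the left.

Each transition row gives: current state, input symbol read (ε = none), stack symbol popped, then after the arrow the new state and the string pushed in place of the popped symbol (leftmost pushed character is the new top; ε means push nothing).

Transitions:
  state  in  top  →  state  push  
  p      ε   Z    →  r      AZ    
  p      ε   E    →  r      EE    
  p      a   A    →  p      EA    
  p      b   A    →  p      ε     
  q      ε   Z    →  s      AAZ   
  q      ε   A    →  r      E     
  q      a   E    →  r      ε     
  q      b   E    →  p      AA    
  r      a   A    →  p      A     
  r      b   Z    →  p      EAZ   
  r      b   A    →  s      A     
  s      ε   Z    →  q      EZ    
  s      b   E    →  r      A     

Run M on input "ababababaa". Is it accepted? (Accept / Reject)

(p, ababababaa, Z) ⊢ (r, ababababaa, AZ) ⊢ (p, babababaa, AZ) ⊢ (p, abababaa, Z) ⊢ (r, abababaa, AZ) ⊢ (p, bababaa, AZ) ⊢ (p, ababaa, Z) ⊢ (r, ababaa, AZ) ⊢ (p, babaa, AZ) ⊢ (p, abaa, Z) ⊢ (r, abaa, AZ) ⊢ (p, baa, AZ) ⊢ (p, aa, Z) ⊢ (r, aa, AZ) ⊢ (p, a, AZ) ⊢ (p, ε, EAZ)
All input consumed; state p ∈ F.

Accept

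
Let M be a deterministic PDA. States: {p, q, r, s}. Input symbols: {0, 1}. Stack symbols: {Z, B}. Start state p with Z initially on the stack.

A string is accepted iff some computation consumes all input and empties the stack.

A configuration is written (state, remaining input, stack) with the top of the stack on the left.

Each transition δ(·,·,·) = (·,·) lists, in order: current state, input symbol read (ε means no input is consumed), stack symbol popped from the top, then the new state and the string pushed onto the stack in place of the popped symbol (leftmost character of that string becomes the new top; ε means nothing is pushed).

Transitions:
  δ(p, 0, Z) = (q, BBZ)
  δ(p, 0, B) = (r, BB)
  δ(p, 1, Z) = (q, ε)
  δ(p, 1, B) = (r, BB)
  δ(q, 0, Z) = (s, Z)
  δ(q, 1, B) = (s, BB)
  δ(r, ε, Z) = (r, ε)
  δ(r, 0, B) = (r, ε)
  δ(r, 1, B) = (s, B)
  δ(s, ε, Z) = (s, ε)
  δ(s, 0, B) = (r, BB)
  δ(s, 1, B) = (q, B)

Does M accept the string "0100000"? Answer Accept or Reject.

(p, 0100000, Z)
  read 0, top Z: go to q, push BBZ → (q, 100000, BBZ)
  read 1, top B: go to s, push BB → (s, 00000, BBBZ)
  read 0, top B: go to r, push BB → (r, 0000, BBBBZ)
  read 0, top B: go to r, push ε → (r, 000, BBBZ)
  read 0, top B: go to r, push ε → (r, 00, BBZ)
  read 0, top B: go to r, push ε → (r, 0, BZ)
  read 0, top B: go to r, push ε → (r, ε, Z)
  ε-move, top Z: go to r, push ε → (r, ε, ε)
All input consumed and the stack is empty.

Accept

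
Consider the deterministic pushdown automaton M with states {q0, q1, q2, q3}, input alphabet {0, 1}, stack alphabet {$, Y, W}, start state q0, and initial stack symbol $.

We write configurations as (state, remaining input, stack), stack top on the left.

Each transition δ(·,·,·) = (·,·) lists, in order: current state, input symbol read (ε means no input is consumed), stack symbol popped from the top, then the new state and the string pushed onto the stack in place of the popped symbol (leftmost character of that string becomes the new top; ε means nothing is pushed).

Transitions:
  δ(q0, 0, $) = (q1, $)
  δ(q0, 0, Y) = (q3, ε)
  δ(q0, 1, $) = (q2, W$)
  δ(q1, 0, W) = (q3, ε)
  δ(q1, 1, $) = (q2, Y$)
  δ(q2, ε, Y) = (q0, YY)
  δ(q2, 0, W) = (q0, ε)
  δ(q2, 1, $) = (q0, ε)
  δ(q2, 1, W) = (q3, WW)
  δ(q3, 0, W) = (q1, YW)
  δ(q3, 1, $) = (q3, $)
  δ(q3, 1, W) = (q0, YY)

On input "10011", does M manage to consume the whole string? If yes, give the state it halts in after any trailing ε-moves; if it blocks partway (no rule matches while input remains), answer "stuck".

stuck

(q0, 10011, $)
  read 1, top $: go to q2, push W$ → (q2, 0011, W$)
  read 0, top W: go to q0, push ε → (q0, 011, $)
  read 0, top $: go to q1, push $ → (q1, 11, $)
  read 1, top $: go to q2, push Y$ → (q2, 1, Y$)
  ε-move, top Y: go to q0, push YY → (q0, 1, YY$)
No transition for (q0, 1, top Y); M blocks with input 1 remaining.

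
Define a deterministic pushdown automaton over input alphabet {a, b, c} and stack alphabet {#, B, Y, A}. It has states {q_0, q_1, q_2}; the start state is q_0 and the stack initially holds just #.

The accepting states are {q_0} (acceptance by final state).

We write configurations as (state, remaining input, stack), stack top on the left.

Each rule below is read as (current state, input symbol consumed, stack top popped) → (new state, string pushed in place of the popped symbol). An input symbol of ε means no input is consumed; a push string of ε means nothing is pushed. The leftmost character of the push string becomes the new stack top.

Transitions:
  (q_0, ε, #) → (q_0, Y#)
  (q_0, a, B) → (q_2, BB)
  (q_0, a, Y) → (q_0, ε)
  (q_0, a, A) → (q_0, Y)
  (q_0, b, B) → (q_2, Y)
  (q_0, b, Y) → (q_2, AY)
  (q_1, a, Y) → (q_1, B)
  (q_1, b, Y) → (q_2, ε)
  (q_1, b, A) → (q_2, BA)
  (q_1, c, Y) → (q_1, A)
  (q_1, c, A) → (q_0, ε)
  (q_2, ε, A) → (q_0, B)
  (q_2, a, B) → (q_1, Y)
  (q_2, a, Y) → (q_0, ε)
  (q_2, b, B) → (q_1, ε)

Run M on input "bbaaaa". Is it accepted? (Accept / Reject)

(q_0, bbaaaa, #) ⊢ (q_0, bbaaaa, Y#) ⊢ (q_2, baaaa, AY#) ⊢ (q_0, baaaa, BY#) ⊢ (q_2, aaaa, YY#) ⊢ (q_0, aaa, Y#) ⊢ (q_0, aa, #) ⊢ (q_0, aa, Y#) ⊢ (q_0, a, #) ⊢ (q_0, a, Y#) ⊢ (q_0, ε, #)
All input consumed; state q_0 ∈ F.

Accept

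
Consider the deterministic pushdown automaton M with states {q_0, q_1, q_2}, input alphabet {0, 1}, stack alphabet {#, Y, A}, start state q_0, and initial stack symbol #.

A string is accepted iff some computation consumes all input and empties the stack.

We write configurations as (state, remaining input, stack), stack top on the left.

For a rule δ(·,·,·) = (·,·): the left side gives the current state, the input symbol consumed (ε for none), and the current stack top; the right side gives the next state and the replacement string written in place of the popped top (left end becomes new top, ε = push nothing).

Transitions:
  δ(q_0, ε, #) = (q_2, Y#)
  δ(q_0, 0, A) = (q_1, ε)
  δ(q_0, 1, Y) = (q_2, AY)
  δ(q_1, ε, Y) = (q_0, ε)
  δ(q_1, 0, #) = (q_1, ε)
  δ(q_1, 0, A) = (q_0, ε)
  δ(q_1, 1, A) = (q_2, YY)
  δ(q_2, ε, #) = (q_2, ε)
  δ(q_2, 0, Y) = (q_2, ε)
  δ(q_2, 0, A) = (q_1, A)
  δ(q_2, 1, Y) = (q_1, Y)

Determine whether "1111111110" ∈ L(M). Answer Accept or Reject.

(q_0, 1111111110, #)
  ε-move, top #: go to q_2, push Y# → (q_2, 1111111110, Y#)
  read 1, top Y: go to q_1, push Y → (q_1, 111111110, Y#)
  ε-move, top Y: go to q_0, push ε → (q_0, 111111110, #)
  ε-move, top #: go to q_2, push Y# → (q_2, 111111110, Y#)
  read 1, top Y: go to q_1, push Y → (q_1, 11111110, Y#)
  ε-move, top Y: go to q_0, push ε → (q_0, 11111110, #)
  ε-move, top #: go to q_2, push Y# → (q_2, 11111110, Y#)
  read 1, top Y: go to q_1, push Y → (q_1, 1111110, Y#)
  ε-move, top Y: go to q_0, push ε → (q_0, 1111110, #)
  ε-move, top #: go to q_2, push Y# → (q_2, 1111110, Y#)
  read 1, top Y: go to q_1, push Y → (q_1, 111110, Y#)
  ε-move, top Y: go to q_0, push ε → (q_0, 111110, #)
  ε-move, top #: go to q_2, push Y# → (q_2, 111110, Y#)
  read 1, top Y: go to q_1, push Y → (q_1, 11110, Y#)
  ε-move, top Y: go to q_0, push ε → (q_0, 11110, #)
  ε-move, top #: go to q_2, push Y# → (q_2, 11110, Y#)
  read 1, top Y: go to q_1, push Y → (q_1, 1110, Y#)
  ε-move, top Y: go to q_0, push ε → (q_0, 1110, #)
  ε-move, top #: go to q_2, push Y# → (q_2, 1110, Y#)
  read 1, top Y: go to q_1, push Y → (q_1, 110, Y#)
  ε-move, top Y: go to q_0, push ε → (q_0, 110, #)
  ε-move, top #: go to q_2, push Y# → (q_2, 110, Y#)
  read 1, top Y: go to q_1, push Y → (q_1, 10, Y#)
  ε-move, top Y: go to q_0, push ε → (q_0, 10, #)
  ε-move, top #: go to q_2, push Y# → (q_2, 10, Y#)
  read 1, top Y: go to q_1, push Y → (q_1, 0, Y#)
  ε-move, top Y: go to q_0, push ε → (q_0, 0, #)
  ε-move, top #: go to q_2, push Y# → (q_2, 0, Y#)
  read 0, top Y: go to q_2, push ε → (q_2, ε, #)
  ε-move, top #: go to q_2, push ε → (q_2, ε, ε)
All input consumed and the stack is empty.

Accept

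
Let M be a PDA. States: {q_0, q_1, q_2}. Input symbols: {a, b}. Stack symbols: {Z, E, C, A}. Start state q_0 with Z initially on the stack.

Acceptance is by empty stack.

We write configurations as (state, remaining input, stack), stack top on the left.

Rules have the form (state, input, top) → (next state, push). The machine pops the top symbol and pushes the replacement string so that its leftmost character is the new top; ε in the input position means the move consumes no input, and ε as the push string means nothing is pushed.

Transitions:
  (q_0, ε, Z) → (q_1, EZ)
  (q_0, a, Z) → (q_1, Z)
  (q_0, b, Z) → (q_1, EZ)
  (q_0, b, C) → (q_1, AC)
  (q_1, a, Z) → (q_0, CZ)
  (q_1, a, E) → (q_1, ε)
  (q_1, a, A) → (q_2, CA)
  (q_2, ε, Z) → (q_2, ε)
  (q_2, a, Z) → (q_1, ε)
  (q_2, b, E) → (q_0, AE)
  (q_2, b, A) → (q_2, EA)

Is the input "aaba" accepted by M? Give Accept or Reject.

No computation consumes all input and empties the stack.

Reject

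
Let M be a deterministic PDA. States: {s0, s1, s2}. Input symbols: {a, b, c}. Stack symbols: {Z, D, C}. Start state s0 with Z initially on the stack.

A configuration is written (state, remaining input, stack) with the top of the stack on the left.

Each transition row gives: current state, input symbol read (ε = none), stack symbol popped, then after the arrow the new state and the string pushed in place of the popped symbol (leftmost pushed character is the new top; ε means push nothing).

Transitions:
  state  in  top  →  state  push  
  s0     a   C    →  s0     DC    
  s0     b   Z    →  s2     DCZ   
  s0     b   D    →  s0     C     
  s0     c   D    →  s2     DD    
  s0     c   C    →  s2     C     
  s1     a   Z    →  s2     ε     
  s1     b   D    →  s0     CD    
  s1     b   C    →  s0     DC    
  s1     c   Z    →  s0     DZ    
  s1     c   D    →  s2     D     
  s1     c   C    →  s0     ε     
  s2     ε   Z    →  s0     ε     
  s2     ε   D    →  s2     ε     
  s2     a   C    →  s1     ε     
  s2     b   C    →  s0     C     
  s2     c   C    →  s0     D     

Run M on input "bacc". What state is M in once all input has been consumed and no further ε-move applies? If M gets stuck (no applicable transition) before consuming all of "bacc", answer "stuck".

s0

(s0, bacc, Z)
  read b, top Z: go to s2, push DCZ → (s2, acc, DCZ)
  ε-move, top D: go to s2, push ε → (s2, acc, CZ)
  read a, top C: go to s1, push ε → (s1, cc, Z)
  read c, top Z: go to s0, push DZ → (s0, c, DZ)
  read c, top D: go to s2, push DD → (s2, ε, DDZ)
  ε-move, top D: go to s2, push ε → (s2, ε, DZ)
  ε-move, top D: go to s2, push ε → (s2, ε, Z)
  ε-move, top Z: go to s0, push ε → (s0, ε, ε)
All input consumed; M is in state s0.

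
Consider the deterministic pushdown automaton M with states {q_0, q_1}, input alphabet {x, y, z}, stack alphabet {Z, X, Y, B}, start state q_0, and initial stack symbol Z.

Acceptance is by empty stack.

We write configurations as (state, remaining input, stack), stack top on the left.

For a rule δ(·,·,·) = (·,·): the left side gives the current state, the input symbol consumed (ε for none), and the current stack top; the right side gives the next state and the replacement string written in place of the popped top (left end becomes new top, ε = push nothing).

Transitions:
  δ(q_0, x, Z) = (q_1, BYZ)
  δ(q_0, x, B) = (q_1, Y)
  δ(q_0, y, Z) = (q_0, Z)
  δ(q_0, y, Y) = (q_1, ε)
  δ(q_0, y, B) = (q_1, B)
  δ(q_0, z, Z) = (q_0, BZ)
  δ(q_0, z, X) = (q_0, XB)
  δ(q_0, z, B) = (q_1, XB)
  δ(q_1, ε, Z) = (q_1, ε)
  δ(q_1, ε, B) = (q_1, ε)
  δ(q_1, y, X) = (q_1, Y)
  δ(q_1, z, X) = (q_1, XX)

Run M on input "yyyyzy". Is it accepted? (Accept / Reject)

Accept

(q_0, yyyyzy, Z) ⊢ (q_0, yyyzy, Z) ⊢ (q_0, yyzy, Z) ⊢ (q_0, yzy, Z) ⊢ (q_0, zy, Z) ⊢ (q_0, y, BZ) ⊢ (q_1, ε, BZ) ⊢ (q_1, ε, Z) ⊢ (q_1, ε, ε)
All input consumed and the stack is empty.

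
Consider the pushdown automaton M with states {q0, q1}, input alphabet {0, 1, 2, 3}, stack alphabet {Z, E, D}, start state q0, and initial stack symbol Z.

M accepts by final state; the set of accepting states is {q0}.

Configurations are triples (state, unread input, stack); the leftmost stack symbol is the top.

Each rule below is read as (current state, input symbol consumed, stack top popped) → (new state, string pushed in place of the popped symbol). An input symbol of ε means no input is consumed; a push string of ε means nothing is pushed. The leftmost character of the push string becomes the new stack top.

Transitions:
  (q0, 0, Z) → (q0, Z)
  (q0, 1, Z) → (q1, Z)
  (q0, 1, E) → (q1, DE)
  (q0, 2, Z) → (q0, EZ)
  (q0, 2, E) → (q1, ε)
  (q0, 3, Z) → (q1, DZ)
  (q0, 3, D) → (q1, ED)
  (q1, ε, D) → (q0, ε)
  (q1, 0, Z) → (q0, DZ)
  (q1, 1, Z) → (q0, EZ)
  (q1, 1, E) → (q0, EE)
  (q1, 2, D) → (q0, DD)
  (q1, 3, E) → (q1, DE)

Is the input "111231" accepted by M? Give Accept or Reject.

One accepting computation: (q0, 111231, Z) ⊢ (q1, 11231, Z) ⊢ (q0, 1231, EZ) ⊢ (q1, 231, DEZ) ⊢ (q0, 31, DDEZ) ⊢ (q1, 1, EDDEZ) ⊢ (q0, ε, EEDDEZ)
All input consumed and state q0 ∈ F.

Accept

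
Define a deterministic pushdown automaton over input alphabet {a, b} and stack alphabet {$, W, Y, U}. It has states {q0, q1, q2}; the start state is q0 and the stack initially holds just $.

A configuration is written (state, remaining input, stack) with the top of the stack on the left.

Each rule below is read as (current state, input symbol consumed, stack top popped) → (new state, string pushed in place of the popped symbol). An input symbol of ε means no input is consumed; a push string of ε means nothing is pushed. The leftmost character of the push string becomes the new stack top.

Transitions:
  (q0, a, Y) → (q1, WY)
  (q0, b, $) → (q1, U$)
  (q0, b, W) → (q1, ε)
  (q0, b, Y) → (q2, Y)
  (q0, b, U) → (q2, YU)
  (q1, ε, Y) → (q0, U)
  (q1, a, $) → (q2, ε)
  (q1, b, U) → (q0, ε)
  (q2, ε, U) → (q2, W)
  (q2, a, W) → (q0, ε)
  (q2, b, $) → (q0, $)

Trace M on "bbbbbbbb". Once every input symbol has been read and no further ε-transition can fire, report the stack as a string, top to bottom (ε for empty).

$

(q0, bbbbbbbb, $) ⊢ (q1, bbbbbbb, U$) ⊢ (q0, bbbbbb, $) ⊢ (q1, bbbbb, U$) ⊢ (q0, bbbb, $) ⊢ (q1, bbb, U$) ⊢ (q0, bb, $) ⊢ (q1, b, U$) ⊢ (q0, ε, $)
All input consumed in state q0 with stack $.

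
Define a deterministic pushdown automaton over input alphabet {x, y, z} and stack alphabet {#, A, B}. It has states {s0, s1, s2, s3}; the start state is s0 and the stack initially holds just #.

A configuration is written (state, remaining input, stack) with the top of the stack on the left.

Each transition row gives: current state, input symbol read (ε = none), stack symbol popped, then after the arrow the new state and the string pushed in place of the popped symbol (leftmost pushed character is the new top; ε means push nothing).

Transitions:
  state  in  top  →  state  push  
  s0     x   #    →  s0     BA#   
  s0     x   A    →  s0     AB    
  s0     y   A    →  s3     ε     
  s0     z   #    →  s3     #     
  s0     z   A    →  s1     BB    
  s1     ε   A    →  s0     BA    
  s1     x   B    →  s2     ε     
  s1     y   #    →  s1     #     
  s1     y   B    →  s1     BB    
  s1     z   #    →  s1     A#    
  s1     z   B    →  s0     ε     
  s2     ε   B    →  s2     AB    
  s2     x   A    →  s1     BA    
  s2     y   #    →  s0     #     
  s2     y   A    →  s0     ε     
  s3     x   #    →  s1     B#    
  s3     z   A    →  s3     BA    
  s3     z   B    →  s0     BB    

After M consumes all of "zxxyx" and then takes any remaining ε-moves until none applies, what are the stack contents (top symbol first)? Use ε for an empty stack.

BA#

(s0, zxxyx, #)
  read z, top #: go to s3, push # → (s3, xxyx, #)
  read x, top #: go to s1, push B# → (s1, xyx, B#)
  read x, top B: go to s2, push ε → (s2, yx, #)
  read y, top #: go to s0, push # → (s0, x, #)
  read x, top #: go to s0, push BA# → (s0, ε, BA#)
All input consumed in state s0 with stack BA#.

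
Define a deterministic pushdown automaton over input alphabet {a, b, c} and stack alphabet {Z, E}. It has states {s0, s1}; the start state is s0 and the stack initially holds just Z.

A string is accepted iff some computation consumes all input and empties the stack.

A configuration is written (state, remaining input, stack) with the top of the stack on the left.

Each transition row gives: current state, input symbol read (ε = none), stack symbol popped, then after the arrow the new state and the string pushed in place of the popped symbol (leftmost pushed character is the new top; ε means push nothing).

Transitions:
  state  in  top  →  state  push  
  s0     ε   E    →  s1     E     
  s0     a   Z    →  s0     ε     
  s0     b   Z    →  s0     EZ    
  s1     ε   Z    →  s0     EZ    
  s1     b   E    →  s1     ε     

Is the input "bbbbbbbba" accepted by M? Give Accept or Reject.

Reject

(s0, bbbbbbbba, Z)
  read b, top Z: go to s0, push EZ → (s0, bbbbbbba, EZ)
  ε-move, top E: go to s1, push E → (s1, bbbbbbba, EZ)
  read b, top E: go to s1, push ε → (s1, bbbbbba, Z)
  ε-move, top Z: go to s0, push EZ → (s0, bbbbbba, EZ)
  ε-move, top E: go to s1, push E → (s1, bbbbbba, EZ)
  read b, top E: go to s1, push ε → (s1, bbbbba, Z)
  ε-move, top Z: go to s0, push EZ → (s0, bbbbba, EZ)
  ε-move, top E: go to s1, push E → (s1, bbbbba, EZ)
  read b, top E: go to s1, push ε → (s1, bbbba, Z)
  ε-move, top Z: go to s0, push EZ → (s0, bbbba, EZ)
  ε-move, top E: go to s1, push E → (s1, bbbba, EZ)
  read b, top E: go to s1, push ε → (s1, bbba, Z)
  ε-move, top Z: go to s0, push EZ → (s0, bbba, EZ)
  ε-move, top E: go to s1, push E → (s1, bbba, EZ)
  read b, top E: go to s1, push ε → (s1, bba, Z)
  ε-move, top Z: go to s0, push EZ → (s0, bba, EZ)
  ε-move, top E: go to s1, push E → (s1, bba, EZ)
  read b, top E: go to s1, push ε → (s1, ba, Z)
  ε-move, top Z: go to s0, push EZ → (s0, ba, EZ)
  ε-move, top E: go to s1, push E → (s1, ba, EZ)
  read b, top E: go to s1, push ε → (s1, a, Z)
  ε-move, top Z: go to s0, push EZ → (s0, a, EZ)
  ε-move, top E: go to s1, push E → (s1, a, EZ)
No transition applies at (s1, a, EZ); input not fully consumed.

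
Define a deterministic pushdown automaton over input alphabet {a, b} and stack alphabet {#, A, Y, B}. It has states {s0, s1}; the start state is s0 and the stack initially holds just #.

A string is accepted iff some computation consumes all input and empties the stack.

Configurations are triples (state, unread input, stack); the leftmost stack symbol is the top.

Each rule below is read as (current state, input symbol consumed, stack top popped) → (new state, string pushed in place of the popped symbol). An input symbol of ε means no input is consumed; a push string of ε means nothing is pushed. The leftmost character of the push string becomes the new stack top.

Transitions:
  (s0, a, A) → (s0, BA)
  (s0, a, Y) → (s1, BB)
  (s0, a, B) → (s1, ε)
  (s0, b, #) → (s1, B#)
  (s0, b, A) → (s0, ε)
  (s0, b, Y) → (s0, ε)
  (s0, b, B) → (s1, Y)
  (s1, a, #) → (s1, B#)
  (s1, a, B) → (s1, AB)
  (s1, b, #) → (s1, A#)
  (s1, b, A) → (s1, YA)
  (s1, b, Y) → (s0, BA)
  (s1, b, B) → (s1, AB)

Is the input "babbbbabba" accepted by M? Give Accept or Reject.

(s0, babbbbabba, #) ⊢ (s1, abbbbabba, B#) ⊢ (s1, bbbbabba, AB#) ⊢ (s1, bbbabba, YAB#) ⊢ (s0, bbabba, BAAB#) ⊢ (s1, babba, YAAB#) ⊢ (s0, abba, BAAAB#) ⊢ (s1, bba, AAAB#) ⊢ (s1, ba, YAAAB#) ⊢ (s0, a, BAAAAB#) ⊢ (s1, ε, AAAAB#)
All input consumed; stack is AAAAB#, not empty, and no further ε-move applies.

Reject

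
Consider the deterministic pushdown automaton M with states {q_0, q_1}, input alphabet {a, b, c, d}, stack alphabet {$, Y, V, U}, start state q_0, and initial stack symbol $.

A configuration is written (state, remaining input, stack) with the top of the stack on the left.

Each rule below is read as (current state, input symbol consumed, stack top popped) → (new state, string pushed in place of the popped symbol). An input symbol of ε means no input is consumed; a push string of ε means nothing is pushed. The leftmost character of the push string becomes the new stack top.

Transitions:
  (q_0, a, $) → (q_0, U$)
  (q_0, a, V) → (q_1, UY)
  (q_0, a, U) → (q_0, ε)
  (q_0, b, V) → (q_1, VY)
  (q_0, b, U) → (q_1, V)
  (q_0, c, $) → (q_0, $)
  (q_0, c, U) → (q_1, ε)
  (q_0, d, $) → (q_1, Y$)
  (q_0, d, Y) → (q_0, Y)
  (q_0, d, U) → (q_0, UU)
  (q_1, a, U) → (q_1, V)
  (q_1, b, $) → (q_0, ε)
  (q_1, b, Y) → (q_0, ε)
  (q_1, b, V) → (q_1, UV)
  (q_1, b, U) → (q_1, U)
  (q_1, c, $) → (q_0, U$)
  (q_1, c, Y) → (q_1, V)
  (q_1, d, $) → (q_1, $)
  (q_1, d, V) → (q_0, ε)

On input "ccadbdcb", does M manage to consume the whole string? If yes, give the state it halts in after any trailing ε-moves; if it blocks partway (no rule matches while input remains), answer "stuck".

(q_0, ccadbdcb, $)
  read c, top $: go to q_0, push $ → (q_0, cadbdcb, $)
  read c, top $: go to q_0, push $ → (q_0, adbdcb, $)
  read a, top $: go to q_0, push U$ → (q_0, dbdcb, U$)
  read d, top U: go to q_0, push UU → (q_0, bdcb, UU$)
  read b, top U: go to q_1, push V → (q_1, dcb, VU$)
  read d, top V: go to q_0, push ε → (q_0, cb, U$)
  read c, top U: go to q_1, push ε → (q_1, b, $)
  read b, top $: go to q_0, push ε → (q_0, ε, ε)
All input consumed; M is in state q_0.

q_0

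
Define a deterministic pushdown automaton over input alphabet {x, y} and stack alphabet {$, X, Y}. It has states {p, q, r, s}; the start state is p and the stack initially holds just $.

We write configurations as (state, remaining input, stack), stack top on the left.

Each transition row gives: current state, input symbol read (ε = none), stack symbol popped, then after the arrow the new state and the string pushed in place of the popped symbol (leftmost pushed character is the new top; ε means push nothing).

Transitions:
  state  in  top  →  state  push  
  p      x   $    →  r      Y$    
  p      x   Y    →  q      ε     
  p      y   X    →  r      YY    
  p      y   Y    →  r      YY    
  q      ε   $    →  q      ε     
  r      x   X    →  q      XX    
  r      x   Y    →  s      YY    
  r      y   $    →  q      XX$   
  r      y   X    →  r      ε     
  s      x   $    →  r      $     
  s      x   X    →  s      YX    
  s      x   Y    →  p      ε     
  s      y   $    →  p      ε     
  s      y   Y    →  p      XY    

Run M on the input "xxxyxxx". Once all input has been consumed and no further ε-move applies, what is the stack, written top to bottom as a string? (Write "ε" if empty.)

Y$

(p, xxxyxxx, $)
  read x, top $: go to r, push Y$ → (r, xxyxxx, Y$)
  read x, top Y: go to s, push YY → (s, xyxxx, YY$)
  read x, top Y: go to p, push ε → (p, yxxx, Y$)
  read y, top Y: go to r, push YY → (r, xxx, YY$)
  read x, top Y: go to s, push YY → (s, xx, YYY$)
  read x, top Y: go to p, push ε → (p, x, YY$)
  read x, top Y: go to q, push ε → (q, ε, Y$)
All input consumed in state q with stack Y$.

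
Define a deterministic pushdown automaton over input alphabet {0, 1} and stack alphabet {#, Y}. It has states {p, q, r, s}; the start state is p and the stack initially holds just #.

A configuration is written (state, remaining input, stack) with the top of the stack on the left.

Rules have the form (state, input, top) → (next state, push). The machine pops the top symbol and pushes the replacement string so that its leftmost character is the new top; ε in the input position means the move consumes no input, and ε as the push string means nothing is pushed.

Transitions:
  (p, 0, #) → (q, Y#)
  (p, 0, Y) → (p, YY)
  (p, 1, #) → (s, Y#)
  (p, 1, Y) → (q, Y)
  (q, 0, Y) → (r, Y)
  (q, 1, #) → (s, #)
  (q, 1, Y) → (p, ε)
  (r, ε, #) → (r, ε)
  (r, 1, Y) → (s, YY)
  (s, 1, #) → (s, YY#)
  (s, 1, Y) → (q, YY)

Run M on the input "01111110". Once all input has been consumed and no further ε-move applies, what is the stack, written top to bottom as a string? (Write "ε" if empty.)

Y#

(p, 01111110, #) ⊢ (q, 1111110, Y#) ⊢ (p, 111110, #) ⊢ (s, 11110, Y#) ⊢ (q, 1110, YY#) ⊢ (p, 110, Y#) ⊢ (q, 10, Y#) ⊢ (p, 0, #) ⊢ (q, ε, Y#)
All input consumed in state q with stack Y#.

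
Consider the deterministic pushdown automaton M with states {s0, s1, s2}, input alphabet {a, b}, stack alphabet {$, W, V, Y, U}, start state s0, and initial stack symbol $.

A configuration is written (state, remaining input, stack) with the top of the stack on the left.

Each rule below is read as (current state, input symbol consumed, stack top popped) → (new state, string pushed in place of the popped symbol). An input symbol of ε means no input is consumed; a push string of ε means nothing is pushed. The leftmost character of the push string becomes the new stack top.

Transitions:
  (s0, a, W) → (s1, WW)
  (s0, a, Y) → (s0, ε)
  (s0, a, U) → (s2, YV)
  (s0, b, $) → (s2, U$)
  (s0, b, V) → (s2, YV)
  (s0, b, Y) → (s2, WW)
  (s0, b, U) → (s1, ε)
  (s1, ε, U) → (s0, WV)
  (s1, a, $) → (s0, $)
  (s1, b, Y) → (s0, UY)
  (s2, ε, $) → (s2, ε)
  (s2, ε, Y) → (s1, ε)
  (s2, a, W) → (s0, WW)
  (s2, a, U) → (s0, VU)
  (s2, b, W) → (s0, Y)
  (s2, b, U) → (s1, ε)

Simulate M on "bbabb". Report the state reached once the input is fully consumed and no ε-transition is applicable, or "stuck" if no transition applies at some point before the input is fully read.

(s0, bbabb, $)
  read b, top $: go to s2, push U$ → (s2, babb, U$)
  read b, top U: go to s1, push ε → (s1, abb, $)
  read a, top $: go to s0, push $ → (s0, bb, $)
  read b, top $: go to s2, push U$ → (s2, b, U$)
  read b, top U: go to s1, push ε → (s1, ε, $)
All input consumed; M is in state s1.

s1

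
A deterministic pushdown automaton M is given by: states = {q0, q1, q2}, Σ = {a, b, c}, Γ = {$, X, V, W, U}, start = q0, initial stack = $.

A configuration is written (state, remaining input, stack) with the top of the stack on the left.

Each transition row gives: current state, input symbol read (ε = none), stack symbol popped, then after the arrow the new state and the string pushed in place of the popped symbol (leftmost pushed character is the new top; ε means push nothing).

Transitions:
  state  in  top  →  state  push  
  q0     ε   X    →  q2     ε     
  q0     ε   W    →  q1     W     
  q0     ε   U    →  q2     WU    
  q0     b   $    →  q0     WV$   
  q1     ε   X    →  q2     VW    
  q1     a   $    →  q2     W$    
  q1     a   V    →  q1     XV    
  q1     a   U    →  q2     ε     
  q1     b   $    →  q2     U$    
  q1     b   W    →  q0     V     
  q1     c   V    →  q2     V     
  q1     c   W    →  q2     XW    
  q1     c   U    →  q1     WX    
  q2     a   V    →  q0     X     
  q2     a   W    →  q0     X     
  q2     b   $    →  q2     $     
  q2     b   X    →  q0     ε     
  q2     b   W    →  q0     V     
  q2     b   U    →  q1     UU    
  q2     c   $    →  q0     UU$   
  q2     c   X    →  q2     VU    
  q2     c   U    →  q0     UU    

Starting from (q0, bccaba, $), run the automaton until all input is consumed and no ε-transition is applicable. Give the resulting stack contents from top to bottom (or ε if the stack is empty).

UWV$

(q0, bccaba, $) ⊢ (q0, ccaba, WV$) ⊢ (q1, ccaba, WV$) ⊢ (q2, caba, XWV$) ⊢ (q2, aba, VUWV$) ⊢ (q0, ba, XUWV$) ⊢ (q2, ba, UWV$) ⊢ (q1, a, UUWV$) ⊢ (q2, ε, UWV$)
All input consumed in state q2 with stack UWV$.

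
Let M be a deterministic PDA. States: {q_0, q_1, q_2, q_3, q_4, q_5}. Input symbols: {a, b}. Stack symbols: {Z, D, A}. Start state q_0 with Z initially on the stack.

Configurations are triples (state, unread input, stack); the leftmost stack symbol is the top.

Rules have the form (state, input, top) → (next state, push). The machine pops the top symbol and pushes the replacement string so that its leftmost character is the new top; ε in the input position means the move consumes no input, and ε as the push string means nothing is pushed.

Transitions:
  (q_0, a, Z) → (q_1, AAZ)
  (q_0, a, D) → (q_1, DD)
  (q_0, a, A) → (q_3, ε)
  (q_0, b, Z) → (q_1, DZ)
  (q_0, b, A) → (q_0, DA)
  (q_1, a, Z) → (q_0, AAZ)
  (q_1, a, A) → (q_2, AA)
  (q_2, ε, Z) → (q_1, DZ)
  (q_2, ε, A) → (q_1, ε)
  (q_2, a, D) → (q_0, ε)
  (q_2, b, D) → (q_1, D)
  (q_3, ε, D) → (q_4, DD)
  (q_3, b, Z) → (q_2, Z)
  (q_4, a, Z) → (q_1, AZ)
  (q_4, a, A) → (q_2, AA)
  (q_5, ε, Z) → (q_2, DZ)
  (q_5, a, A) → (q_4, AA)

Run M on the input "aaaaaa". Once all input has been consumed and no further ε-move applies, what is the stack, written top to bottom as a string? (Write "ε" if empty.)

AAZ

(q_0, aaaaaa, Z)
  read a, top Z: go to q_1, push AAZ → (q_1, aaaaa, AAZ)
  read a, top A: go to q_2, push AA → (q_2, aaaa, AAAZ)
  ε-move, top A: go to q_1, push ε → (q_1, aaaa, AAZ)
  read a, top A: go to q_2, push AA → (q_2, aaa, AAAZ)
  ε-move, top A: go to q_1, push ε → (q_1, aaa, AAZ)
  read a, top A: go to q_2, push AA → (q_2, aa, AAAZ)
  ε-move, top A: go to q_1, push ε → (q_1, aa, AAZ)
  read a, top A: go to q_2, push AA → (q_2, a, AAAZ)
  ε-move, top A: go to q_1, push ε → (q_1, a, AAZ)
  read a, top A: go to q_2, push AA → (q_2, ε, AAAZ)
  ε-move, top A: go to q_1, push ε → (q_1, ε, AAZ)
All input consumed in state q_1 with stack AAZ.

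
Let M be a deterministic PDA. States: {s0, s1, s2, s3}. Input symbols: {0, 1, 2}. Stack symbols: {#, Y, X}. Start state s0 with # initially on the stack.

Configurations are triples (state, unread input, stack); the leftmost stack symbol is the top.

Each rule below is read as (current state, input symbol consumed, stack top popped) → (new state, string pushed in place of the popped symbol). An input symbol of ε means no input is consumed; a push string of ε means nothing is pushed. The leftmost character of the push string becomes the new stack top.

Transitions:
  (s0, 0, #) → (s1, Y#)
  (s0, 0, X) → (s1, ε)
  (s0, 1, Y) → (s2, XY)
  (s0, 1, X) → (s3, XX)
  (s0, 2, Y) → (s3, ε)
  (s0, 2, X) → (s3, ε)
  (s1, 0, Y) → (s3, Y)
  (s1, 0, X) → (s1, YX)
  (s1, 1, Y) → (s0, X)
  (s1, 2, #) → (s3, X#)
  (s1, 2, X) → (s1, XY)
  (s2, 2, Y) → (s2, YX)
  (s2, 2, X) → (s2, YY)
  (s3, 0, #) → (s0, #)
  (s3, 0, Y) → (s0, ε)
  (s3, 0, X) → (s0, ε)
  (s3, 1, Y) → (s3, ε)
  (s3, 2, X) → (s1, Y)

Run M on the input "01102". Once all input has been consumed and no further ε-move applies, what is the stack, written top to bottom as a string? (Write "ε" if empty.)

#

(s0, 01102, #)
  read 0, top #: go to s1, push Y# → (s1, 1102, Y#)
  read 1, top Y: go to s0, push X → (s0, 102, X#)
  read 1, top X: go to s3, push XX → (s3, 02, XX#)
  read 0, top X: go to s0, push ε → (s0, 2, X#)
  read 2, top X: go to s3, push ε → (s3, ε, #)
All input consumed in state s3 with stack #.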